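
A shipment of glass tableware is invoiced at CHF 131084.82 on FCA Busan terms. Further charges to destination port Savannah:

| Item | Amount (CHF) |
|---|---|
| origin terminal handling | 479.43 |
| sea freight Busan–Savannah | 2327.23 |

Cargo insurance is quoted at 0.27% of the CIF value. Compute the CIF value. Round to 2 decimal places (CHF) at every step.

Let C be the CIF value. C = FCA price + pre-shipment costs + freight + 0.27% × C
C − 0.27% × C = 131084.82 + 479.43 + 2327.23
0.9973 × C = 133891.48
C = 133891.48 / 0.9973 = 134253.97
Insurance premium = 0.27% × 134253.97 = 362.49

CIF value: CHF 134253.97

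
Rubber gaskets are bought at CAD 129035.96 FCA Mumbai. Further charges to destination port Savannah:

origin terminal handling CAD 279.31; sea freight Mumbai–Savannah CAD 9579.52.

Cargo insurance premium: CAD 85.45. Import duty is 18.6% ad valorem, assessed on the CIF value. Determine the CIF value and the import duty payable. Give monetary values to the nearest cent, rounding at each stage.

CIF value: CAD 138980.24; import duty: CAD 25850.32

CIF = FCA price + pre-shipment costs + freight + insurance
CIF = 129035.96 + 279.31 + 9579.52 + 85.45 = 138980.24
Import duty = 138980.24 × 18.6% = 25850.32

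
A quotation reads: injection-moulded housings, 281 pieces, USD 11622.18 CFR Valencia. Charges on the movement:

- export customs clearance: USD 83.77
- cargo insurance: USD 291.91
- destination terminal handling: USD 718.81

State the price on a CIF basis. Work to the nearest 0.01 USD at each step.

Not relevant to the conversion: export clearance — on the seller under both CFR and CIF; already in the CFR price and stays in the CIF price. destination terminal — on the buyer under both terms; not part of either seller's price.
From CFR to CIF, the seller additionally bears: insurance.
CIF price = 11622.18 + 291.91 = 11914.09

CIF price: USD 11914.09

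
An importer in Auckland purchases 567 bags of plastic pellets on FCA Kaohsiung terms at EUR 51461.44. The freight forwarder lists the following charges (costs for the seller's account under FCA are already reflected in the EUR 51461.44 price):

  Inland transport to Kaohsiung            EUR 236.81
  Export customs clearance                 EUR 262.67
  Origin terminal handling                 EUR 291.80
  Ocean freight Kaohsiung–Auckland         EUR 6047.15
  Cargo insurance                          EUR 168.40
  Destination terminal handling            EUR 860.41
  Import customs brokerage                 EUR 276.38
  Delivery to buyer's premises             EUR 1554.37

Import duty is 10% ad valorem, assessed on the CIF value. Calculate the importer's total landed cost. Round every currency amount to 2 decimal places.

Total landed cost: EUR 66456.83

FCA: the seller delivers export-cleared goods to the carrier; the buyer bears costs from that point.
Already in the invoice (seller's account under FCA): inland to port, export clearance — exclude.
CIF value = FCA price + origin terminal + freight + insurance = 51461.44 + 291.80 + 6047.15 + 168.40 = 57968.79
Import duty = 57968.79 × 10% = 5796.88
Buyer bears: origin terminal 291.80 + freight 6047.15 + insurance 168.40 + destination terminal 860.41 + brokerage 276.38 + delivery 1554.37 + duty 5796.88 = 14995.39
Landed cost = invoice 51461.44 + 14995.39 = 66456.83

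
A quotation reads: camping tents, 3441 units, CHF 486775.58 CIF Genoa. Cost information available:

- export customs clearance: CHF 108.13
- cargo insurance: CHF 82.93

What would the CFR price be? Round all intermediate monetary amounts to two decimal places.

CFR price: CHF 486692.65

Not relevant to the conversion: export clearance — on the seller under both CIF and CFR; already in the CIF price and stays in the CFR price.
From CIF to CFR, the seller no longer bears: insurance.
CFR price = 486775.58 − 82.93 = 486692.65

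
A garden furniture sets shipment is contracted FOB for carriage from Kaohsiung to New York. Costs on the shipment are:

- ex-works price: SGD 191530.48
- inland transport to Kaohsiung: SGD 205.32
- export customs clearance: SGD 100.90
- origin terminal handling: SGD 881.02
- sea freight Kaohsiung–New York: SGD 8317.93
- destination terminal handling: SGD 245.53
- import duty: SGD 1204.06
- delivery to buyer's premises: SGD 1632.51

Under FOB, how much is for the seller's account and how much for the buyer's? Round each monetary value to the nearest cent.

FOB: the seller bears costs until goods are on board at the origin port; the buyer bears freight, insurance and all costs thereafter.
Seller's account: goods 191530.48 + inland to port 205.32 + export clearance 100.90 + origin terminal 881.02 = 192717.72
Buyer's account: freight 8317.93 + destination terminal 245.53 + duty 1204.06 + delivery 1632.51 = 11400.03

Seller: SGD 192717.72; buyer: SGD 11400.03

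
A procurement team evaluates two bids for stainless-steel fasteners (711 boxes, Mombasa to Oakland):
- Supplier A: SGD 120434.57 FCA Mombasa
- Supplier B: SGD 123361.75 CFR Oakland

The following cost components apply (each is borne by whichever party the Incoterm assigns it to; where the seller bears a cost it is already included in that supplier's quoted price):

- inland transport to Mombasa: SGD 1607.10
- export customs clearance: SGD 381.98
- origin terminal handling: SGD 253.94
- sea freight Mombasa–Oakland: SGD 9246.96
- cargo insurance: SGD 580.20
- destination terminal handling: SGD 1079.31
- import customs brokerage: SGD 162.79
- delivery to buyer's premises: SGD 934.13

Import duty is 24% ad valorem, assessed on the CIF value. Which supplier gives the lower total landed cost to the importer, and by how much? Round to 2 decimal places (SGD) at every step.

Supplier B is cheaper by SGD 8151.41

Supplier A (FCA):
CIF value = FCA price + origin terminal + freight + insurance = 120434.57 + 253.94 + 9246.96 + 580.20 = 130515.67
Import duty = 130515.67 × 24% = 31323.76
Buyer bears (A): 253.94 + 9246.96 + 580.20 + 1079.31 + 162.79 + 934.13 = 12257.33
Landed cost (A) = invoice 120434.57 + 12257.33 + duty 31323.76 = 164015.66
Supplier B (CFR):
CIF value = CFR price + insurance = 123361.75 + 580.20 = 123941.95
Import duty = 123941.95 × 24% = 29746.07
Buyer bears (B): 580.20 + 1079.31 + 162.79 + 934.13 = 2756.43
Landed cost (B) = invoice 123361.75 + 2756.43 + duty 29746.07 = 155864.25
Difference = |164015.66 − 155864.25| = 8151.41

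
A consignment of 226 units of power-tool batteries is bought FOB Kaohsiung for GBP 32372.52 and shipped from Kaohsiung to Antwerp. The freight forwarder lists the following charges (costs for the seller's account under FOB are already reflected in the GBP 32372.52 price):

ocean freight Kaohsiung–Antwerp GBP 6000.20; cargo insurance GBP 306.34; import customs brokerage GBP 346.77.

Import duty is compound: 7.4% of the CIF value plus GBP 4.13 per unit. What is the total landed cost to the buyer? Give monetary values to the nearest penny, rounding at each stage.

FOB: the seller bears costs until goods are on board at the origin port; the buyer bears freight, insurance and all costs thereafter.
CIF value = FOB price + freight + insurance = 32372.52 + 6000.20 + 306.34 = 38679.06
Ad valorem component: 38679.06 × 7.4% = 2862.25
Specific component: 226 × 4.13 = 933.38
Import duty = 2862.25 + 933.38 = 3795.63
Buyer bears: freight 6000.20 + insurance 306.34 + brokerage 346.77 + duty 3795.63 = 10448.94
Landed cost = invoice 32372.52 + 10448.94 = 42821.46

Total landed cost: GBP 42821.46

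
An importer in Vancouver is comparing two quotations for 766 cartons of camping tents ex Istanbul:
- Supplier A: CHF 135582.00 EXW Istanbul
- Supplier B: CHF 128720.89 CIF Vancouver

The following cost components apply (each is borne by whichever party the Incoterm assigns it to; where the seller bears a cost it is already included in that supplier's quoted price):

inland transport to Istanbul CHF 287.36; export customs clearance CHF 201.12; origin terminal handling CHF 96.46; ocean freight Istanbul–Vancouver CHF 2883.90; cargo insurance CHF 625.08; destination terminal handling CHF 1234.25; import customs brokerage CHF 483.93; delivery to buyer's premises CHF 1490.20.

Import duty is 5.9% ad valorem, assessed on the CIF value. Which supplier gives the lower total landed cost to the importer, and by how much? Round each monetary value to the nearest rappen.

Supplier A (EXW):
CIF value = EXW price + inland to port + export clearance + origin terminal + freight + insurance = 135582.00 + 287.36 + 201.12 + 96.46 + 2883.90 + 625.08 = 139675.92
Import duty = 139675.92 × 5.9% = 8240.88
Buyer bears (A): 287.36 + 201.12 + 96.46 + 2883.90 + 625.08 + 1234.25 + 483.93 + 1490.20 = 7302.30
Landed cost (A) = invoice 135582.00 + 7302.30 + duty 8240.88 = 151125.18
Supplier B (CIF):
The CIF price already equals the CIF value: 128720.89
Import duty = 128720.89 × 5.9% = 7594.53
Buyer bears (B): 1234.25 + 483.93 + 1490.20 = 3208.38
Landed cost (B) = invoice 128720.89 + 3208.38 + duty 7594.53 = 139523.80
Difference = |151125.18 − 139523.80| = 11601.38

Supplier B is cheaper by CHF 11601.38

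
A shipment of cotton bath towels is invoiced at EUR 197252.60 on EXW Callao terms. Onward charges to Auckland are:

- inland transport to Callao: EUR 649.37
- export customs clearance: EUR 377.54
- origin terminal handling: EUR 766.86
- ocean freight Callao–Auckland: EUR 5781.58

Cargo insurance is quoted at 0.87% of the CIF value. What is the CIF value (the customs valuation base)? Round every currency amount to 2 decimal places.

Let C be the CIF value. C = EXW price + pre-shipment costs + freight + 0.87% × C
C − 0.87% × C = 197252.60 + 649.37 + 377.54 + 766.86 + 5781.58
0.9913 × C = 204827.95
C = 204827.95 / 0.9913 = 206625.59
Insurance premium = 0.87% × 206625.59 = 1797.64

CIF value: EUR 206625.59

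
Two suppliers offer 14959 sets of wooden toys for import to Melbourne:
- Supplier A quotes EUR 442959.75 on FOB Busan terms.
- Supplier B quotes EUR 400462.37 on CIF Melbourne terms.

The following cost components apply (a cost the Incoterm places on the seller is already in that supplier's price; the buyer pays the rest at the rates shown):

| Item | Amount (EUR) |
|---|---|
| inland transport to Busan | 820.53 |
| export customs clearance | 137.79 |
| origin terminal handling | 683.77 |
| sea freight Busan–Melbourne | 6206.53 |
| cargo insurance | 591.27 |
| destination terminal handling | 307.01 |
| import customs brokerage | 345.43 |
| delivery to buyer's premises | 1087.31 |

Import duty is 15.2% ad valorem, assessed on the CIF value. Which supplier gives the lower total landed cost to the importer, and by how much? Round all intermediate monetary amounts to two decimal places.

Supplier A (FOB):
CIF value = FOB price + freight + insurance = 442959.75 + 6206.53 + 591.27 = 449757.55
Import duty = 449757.55 × 15.2% = 68363.15
Buyer bears (A): 6206.53 + 591.27 + 307.01 + 345.43 + 1087.31 = 8537.55
Landed cost (A) = invoice 442959.75 + 8537.55 + duty 68363.15 = 519860.45
Supplier B (CIF):
The CIF price already equals the CIF value: 400462.37
Import duty = 400462.37 × 15.2% = 60870.28
Buyer bears (B): 307.01 + 345.43 + 1087.31 = 1739.75
Landed cost (B) = invoice 400462.37 + 1739.75 + duty 60870.28 = 463072.40
Difference = |519860.45 − 463072.40| = 56788.05

Supplier B is cheaper by EUR 56788.05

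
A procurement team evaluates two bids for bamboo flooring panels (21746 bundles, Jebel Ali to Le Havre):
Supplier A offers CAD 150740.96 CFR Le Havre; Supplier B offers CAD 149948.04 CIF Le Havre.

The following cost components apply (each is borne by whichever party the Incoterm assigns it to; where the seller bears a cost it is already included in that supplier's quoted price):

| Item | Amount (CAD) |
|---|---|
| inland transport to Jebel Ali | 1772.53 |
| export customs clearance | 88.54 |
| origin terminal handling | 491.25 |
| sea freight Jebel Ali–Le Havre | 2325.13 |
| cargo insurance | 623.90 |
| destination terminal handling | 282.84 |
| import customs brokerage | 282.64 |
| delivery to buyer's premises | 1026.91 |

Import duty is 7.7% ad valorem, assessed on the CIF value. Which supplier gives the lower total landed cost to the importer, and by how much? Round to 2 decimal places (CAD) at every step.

Supplier A (CFR):
CIF value = CFR price + insurance = 150740.96 + 623.90 = 151364.86
Import duty = 151364.86 × 7.7% = 11655.09
Buyer bears (A): 623.90 + 282.84 + 282.64 + 1026.91 = 2216.29
Landed cost (A) = invoice 150740.96 + 2216.29 + duty 11655.09 = 164612.34
Supplier B (CIF):
The CIF price already equals the CIF value: 149948.04
Import duty = 149948.04 × 7.7% = 11546.00
Buyer bears (B): 282.84 + 282.64 + 1026.91 = 1592.39
Landed cost (B) = invoice 149948.04 + 1592.39 + duty 11546.00 = 163086.43
Difference = |164612.34 − 163086.43| = 1525.91

Supplier B is cheaper by CAD 1525.91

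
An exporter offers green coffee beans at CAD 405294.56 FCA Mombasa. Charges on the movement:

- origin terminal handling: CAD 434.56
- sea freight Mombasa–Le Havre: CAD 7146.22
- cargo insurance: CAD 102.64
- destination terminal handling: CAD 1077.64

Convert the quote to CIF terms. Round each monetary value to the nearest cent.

Not relevant to the conversion: destination terminal — on the buyer under both terms; not part of either seller's price.
From FCA to CIF, the seller additionally bears: origin terminal, freight, insurance.
CIF price = 405294.56 + 434.56 + 7146.22 + 102.64 = 412977.98

CIF price: CAD 412977.98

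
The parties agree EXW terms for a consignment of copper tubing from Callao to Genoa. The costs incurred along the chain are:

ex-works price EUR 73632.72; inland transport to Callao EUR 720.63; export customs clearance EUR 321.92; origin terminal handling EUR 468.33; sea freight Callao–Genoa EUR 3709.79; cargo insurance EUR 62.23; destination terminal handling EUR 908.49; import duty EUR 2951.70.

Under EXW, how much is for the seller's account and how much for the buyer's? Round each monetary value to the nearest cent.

EXW: the seller makes goods available at their premises; the buyer bears all onward costs.
Seller's account: goods 73632.72 = 73632.72
Buyer's account: inland to port 720.63 + export clearance 321.92 + origin terminal 468.33 + freight 3709.79 + insurance 62.23 + destination terminal 908.49 + duty 2951.70 = 9143.09

Seller: EUR 73632.72; buyer: EUR 9143.09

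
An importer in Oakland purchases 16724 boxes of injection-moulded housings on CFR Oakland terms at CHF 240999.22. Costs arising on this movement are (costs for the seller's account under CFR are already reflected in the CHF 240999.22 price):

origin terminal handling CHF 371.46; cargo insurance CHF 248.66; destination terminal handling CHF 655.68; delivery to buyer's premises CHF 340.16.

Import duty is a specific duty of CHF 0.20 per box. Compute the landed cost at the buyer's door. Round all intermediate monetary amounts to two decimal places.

Total landed cost: CHF 245588.52

CFR: the seller pays costs through ocean freight to the destination port, but not insurance.
Already in the invoice (seller's account under CFR): origin terminal — exclude.
CIF value = CFR price + insurance = 240999.22 + 248.66 = 241247.88
Import duty = 16724 × 0.20 = 3344.80
Buyer bears: insurance 248.66 + destination terminal 655.68 + delivery 340.16 + duty 3344.80 = 4589.30
Landed cost = invoice 240999.22 + 4589.30 = 245588.52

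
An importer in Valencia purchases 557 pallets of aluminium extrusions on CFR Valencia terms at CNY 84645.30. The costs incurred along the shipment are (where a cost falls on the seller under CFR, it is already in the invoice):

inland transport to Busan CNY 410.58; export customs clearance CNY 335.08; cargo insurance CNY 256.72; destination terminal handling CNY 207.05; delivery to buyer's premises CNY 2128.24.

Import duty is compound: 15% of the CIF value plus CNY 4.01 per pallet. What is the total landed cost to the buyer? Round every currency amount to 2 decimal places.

Total landed cost: CNY 102206.18

CFR: the seller pays costs through ocean freight to the destination port, but not insurance.
Already in the invoice (seller's account under CFR): inland to port, export clearance — exclude.
CIF value = CFR price + insurance = 84645.30 + 256.72 = 84902.02
Ad valorem component: 84902.02 × 15% = 12735.30
Specific component: 557 × 4.01 = 2233.57
Import duty = 12735.30 + 2233.57 = 14968.87
Buyer bears: insurance 256.72 + destination terminal 207.05 + delivery 2128.24 + duty 14968.87 = 17560.88
Landed cost = invoice 84645.30 + 17560.88 = 102206.18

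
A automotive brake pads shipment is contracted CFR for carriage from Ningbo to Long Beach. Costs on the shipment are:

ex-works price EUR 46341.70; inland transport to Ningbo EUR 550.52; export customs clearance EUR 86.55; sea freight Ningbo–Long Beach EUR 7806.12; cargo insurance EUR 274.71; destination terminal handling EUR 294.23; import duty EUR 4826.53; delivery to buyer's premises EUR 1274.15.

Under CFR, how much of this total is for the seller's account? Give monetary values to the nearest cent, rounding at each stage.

Seller's account: EUR 54784.89

CFR: the seller pays costs through ocean freight to the destination port, but not insurance.
Seller's account: goods 46341.70 + inland to port 550.52 + export clearance 86.55 + freight 7806.12 = 54784.89
Buyer's account: insurance 274.71 + destination terminal 294.23 + duty 4826.53 + delivery 1274.15 = 6669.62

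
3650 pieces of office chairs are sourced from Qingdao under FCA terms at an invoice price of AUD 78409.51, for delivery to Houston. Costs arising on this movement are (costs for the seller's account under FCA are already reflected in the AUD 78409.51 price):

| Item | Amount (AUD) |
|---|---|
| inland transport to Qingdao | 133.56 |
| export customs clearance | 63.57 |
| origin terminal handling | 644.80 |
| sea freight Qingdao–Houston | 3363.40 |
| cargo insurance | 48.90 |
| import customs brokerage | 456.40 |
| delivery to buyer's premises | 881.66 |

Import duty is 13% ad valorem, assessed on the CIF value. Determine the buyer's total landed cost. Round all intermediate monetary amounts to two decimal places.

Total landed cost: AUD 94525.33

FCA: the seller delivers export-cleared goods to the carrier; the buyer bears costs from that point.
Already in the invoice (seller's account under FCA): inland to port, export clearance — exclude.
CIF value = FCA price + origin terminal + freight + insurance = 78409.51 + 644.80 + 3363.40 + 48.90 = 82466.61
Import duty = 82466.61 × 13% = 10720.66
Buyer bears: origin terminal 644.80 + freight 3363.40 + insurance 48.90 + brokerage 456.40 + delivery 881.66 + duty 10720.66 = 16115.82
Landed cost = invoice 78409.51 + 16115.82 = 94525.33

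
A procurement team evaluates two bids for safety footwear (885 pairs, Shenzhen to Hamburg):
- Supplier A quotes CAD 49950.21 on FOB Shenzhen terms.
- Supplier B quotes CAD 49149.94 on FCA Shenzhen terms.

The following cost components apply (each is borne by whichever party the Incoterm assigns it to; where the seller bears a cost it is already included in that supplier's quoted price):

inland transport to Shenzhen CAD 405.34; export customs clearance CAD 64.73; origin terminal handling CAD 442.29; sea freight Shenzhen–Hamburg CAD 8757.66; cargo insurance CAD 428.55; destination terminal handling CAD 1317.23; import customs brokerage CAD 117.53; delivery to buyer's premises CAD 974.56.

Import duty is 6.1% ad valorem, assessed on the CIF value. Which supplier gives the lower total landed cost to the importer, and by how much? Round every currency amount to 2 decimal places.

Supplier A (FOB):
CIF value = FOB price + freight + insurance = 49950.21 + 8757.66 + 428.55 = 59136.42
Import duty = 59136.42 × 6.1% = 3607.32
Buyer bears (A): 8757.66 + 428.55 + 1317.23 + 117.53 + 974.56 = 11595.53
Landed cost (A) = invoice 49950.21 + 11595.53 + duty 3607.32 = 65153.06
Supplier B (FCA):
CIF value = FCA price + origin terminal + freight + insurance = 49149.94 + 442.29 + 8757.66 + 428.55 = 58778.44
Import duty = 58778.44 × 6.1% = 3585.48
Buyer bears (B): 442.29 + 8757.66 + 428.55 + 1317.23 + 117.53 + 974.56 = 12037.82
Landed cost (B) = invoice 49149.94 + 12037.82 + duty 3585.48 = 64773.24
Difference = |65153.06 − 64773.24| = 379.82

Supplier B is cheaper by CAD 379.82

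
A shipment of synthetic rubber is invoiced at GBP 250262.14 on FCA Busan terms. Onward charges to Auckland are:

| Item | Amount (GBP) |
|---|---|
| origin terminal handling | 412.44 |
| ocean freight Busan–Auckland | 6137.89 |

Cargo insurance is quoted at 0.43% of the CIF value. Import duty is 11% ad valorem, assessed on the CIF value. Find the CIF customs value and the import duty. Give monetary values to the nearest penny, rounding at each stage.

CIF value: GBP 257921.53; import duty: GBP 28371.37

Let C be the CIF value. C = FCA price + pre-shipment costs + freight + 0.43% × C
C − 0.43% × C = 250262.14 + 412.44 + 6137.89
0.9957 × C = 256812.47
C = 256812.47 / 0.9957 = 257921.53
Insurance premium = 0.43% × 257921.53 = 1109.06
Import duty = 257921.53 × 11% = 28371.37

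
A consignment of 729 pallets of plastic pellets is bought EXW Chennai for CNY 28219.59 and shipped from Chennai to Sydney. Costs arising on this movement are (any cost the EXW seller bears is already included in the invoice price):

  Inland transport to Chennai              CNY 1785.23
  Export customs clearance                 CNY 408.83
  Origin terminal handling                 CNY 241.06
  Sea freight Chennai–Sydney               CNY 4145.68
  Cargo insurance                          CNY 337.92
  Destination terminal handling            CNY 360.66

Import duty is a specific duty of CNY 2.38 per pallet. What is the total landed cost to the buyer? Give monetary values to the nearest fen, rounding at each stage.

EXW: the seller makes goods available at their premises; the buyer bears all onward costs.
CIF value = EXW price + inland to port + export clearance + origin terminal + freight + insurance = 28219.59 + 1785.23 + 408.83 + 241.06 + 4145.68 + 337.92 = 35138.31
Import duty = 729 × 2.38 = 1735.02
Buyer bears: inland to port 1785.23 + export clearance 408.83 + origin terminal 241.06 + freight 4145.68 + insurance 337.92 + destination terminal 360.66 + duty 1735.02 = 9014.40
Landed cost = invoice 28219.59 + 9014.40 = 37233.99

Total landed cost: CNY 37233.99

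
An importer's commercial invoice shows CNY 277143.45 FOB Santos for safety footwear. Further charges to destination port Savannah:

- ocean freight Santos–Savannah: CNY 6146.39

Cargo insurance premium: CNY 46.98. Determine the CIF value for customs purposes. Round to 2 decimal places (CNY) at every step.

CIF = FOB price + freight + insurance
CIF = 277143.45 + 6146.39 + 46.98 = 283336.82

CIF value: CNY 283336.82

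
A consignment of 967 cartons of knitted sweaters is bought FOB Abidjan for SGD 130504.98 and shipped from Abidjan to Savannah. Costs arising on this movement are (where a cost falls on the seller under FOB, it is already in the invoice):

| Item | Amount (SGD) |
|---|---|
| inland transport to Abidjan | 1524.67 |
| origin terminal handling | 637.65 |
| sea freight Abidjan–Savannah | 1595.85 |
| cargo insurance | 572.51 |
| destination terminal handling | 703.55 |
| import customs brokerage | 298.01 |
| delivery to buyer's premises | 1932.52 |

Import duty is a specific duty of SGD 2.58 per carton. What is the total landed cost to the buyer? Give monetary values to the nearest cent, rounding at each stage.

Total landed cost: SGD 138102.28

FOB: the seller bears costs until goods are on board at the origin port; the buyer bears freight, insurance and all costs thereafter.
Already in the invoice (seller's account under FOB): inland to port, origin terminal — exclude.
CIF value = FOB price + freight + insurance = 130504.98 + 1595.85 + 572.51 = 132673.34
Import duty = 967 × 2.58 = 2494.86
Buyer bears: freight 1595.85 + insurance 572.51 + destination terminal 703.55 + brokerage 298.01 + delivery 1932.52 + duty 2494.86 = 7597.30
Landed cost = invoice 130504.98 + 7597.30 = 138102.28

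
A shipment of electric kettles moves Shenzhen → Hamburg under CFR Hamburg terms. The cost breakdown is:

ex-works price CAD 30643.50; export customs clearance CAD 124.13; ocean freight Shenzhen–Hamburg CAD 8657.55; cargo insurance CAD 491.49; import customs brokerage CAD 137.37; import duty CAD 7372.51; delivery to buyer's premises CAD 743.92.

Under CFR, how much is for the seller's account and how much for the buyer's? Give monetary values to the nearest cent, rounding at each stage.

Seller: CAD 39425.18; buyer: CAD 8745.29

CFR: the seller pays costs through ocean freight to the destination port, but not insurance.
Seller's account: goods 30643.50 + export clearance 124.13 + freight 8657.55 = 39425.18
Buyer's account: insurance 491.49 + brokerage 137.37 + duty 7372.51 + delivery 743.92 = 8745.29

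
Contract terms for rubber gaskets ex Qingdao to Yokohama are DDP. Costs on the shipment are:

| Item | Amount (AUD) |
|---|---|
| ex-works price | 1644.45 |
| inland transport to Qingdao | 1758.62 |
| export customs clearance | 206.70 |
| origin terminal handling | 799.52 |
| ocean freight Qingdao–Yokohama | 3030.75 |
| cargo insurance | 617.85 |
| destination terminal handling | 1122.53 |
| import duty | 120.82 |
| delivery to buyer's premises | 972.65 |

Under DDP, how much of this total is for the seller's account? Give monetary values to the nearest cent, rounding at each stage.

Seller's account: AUD 10273.89

DDP: the seller bears all costs including import duty.
Seller's account: goods 1644.45 + inland to port 1758.62 + export clearance 206.70 + origin terminal 799.52 + freight 3030.75 + insurance 617.85 + destination terminal 1122.53 + duty 120.82 + delivery 972.65 = 10273.89
Buyer's account: 0.00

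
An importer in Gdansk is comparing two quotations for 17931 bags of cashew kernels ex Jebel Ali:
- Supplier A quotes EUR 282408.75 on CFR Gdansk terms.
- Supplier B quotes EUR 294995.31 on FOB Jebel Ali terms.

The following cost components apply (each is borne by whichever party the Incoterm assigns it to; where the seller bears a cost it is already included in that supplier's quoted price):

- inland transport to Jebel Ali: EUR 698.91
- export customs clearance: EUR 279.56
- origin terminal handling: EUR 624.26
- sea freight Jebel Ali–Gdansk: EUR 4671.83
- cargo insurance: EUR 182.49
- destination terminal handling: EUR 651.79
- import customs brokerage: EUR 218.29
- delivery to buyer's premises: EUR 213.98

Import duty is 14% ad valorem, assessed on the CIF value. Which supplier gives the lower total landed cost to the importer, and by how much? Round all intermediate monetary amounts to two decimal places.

Supplier A (CFR):
CIF value = CFR price + insurance = 282408.75 + 182.49 = 282591.24
Import duty = 282591.24 × 14% = 39562.77
Buyer bears (A): 182.49 + 651.79 + 218.29 + 213.98 = 1266.55
Landed cost (A) = invoice 282408.75 + 1266.55 + duty 39562.77 = 323238.07
Supplier B (FOB):
CIF value = FOB price + freight + insurance = 294995.31 + 4671.83 + 182.49 = 299849.63
Import duty = 299849.63 × 14% = 41978.95
Buyer bears (B): 4671.83 + 182.49 + 651.79 + 218.29 + 213.98 = 5938.38
Landed cost (B) = invoice 294995.31 + 5938.38 + duty 41978.95 = 342912.64
Difference = |323238.07 − 342912.64| = 19674.57

Supplier A is cheaper by EUR 19674.57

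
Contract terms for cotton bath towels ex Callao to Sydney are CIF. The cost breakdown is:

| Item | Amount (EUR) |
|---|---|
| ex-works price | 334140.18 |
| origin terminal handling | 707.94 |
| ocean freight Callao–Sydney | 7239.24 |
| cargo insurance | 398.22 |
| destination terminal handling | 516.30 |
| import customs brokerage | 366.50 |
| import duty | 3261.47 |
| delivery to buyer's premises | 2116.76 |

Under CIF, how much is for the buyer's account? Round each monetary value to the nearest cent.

CIF: the seller pays costs through ocean freight and marine insurance to the destination port.
Seller's account: goods 334140.18 + origin terminal 707.94 + freight 7239.24 + insurance 398.22 = 342485.58
Buyer's account: destination terminal 516.30 + brokerage 366.50 + duty 3261.47 + delivery 2116.76 = 6261.03

Buyer's account: EUR 6261.03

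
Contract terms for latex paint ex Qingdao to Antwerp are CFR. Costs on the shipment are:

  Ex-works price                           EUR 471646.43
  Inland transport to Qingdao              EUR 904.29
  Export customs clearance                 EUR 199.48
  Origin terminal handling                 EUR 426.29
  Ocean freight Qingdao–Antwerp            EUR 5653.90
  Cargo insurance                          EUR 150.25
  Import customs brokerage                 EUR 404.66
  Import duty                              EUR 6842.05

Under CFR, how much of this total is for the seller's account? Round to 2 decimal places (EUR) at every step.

Seller's account: EUR 478830.39

CFR: the seller pays costs through ocean freight to the destination port, but not insurance.
Seller's account: goods 471646.43 + inland to port 904.29 + export clearance 199.48 + origin terminal 426.29 + freight 5653.90 = 478830.39
Buyer's account: insurance 150.25 + brokerage 404.66 + duty 6842.05 = 7396.96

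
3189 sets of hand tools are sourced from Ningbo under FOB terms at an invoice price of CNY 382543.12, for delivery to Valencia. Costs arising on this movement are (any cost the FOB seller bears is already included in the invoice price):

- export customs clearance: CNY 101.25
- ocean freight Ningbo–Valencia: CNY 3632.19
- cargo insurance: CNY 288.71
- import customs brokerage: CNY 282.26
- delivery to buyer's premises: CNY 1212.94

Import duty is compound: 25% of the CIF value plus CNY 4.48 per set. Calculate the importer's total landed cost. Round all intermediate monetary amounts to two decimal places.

Total landed cost: CNY 498861.95

FOB: the seller bears costs until goods are on board at the origin port; the buyer bears freight, insurance and all costs thereafter.
Already in the invoice (seller's account under FOB): export clearance — exclude.
CIF value = FOB price + freight + insurance = 382543.12 + 3632.19 + 288.71 = 386464.02
Ad valorem component: 386464.02 × 25% = 96616.01
Specific component: 3189 × 4.48 = 14286.72
Import duty = 96616.01 + 14286.72 = 110902.73
Buyer bears: freight 3632.19 + insurance 288.71 + brokerage 282.26 + delivery 1212.94 + duty 110902.73 = 116318.83
Landed cost = invoice 382543.12 + 116318.83 = 498861.95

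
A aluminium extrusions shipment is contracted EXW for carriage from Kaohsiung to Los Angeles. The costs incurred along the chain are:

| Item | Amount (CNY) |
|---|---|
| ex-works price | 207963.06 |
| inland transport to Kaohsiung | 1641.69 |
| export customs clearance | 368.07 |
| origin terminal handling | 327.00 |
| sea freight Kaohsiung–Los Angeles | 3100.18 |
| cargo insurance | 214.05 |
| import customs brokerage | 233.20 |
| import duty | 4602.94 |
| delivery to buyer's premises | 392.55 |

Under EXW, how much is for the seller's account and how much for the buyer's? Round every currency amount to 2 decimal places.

EXW: the seller makes goods available at their premises; the buyer bears all onward costs.
Seller's account: goods 207963.06 = 207963.06
Buyer's account: inland to port 1641.69 + export clearance 368.07 + origin terminal 327.00 + freight 3100.18 + insurance 214.05 + brokerage 233.20 + duty 4602.94 + delivery 392.55 = 10879.68

Seller: CNY 207963.06; buyer: CNY 10879.68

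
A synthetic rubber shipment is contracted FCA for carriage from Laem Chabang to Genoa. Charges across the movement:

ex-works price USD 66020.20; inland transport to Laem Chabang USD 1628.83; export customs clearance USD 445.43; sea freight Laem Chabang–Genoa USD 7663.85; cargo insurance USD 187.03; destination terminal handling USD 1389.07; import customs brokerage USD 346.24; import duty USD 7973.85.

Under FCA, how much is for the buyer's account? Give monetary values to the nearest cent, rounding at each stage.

Buyer's account: USD 17560.04

FCA: the seller delivers export-cleared goods to the carrier; the buyer bears costs from that point.
Seller's account: goods 66020.20 + inland to port 1628.83 + export clearance 445.43 = 68094.46
Buyer's account: freight 7663.85 + insurance 187.03 + destination terminal 1389.07 + brokerage 346.24 + duty 7973.85 = 17560.04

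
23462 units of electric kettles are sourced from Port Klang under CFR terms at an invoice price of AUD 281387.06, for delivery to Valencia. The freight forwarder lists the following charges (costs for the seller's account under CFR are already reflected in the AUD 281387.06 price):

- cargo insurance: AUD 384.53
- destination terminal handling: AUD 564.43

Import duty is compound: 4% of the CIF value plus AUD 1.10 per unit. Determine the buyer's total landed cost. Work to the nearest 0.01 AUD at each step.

CFR: the seller pays costs through ocean freight to the destination port, but not insurance.
CIF value = CFR price + insurance = 281387.06 + 384.53 = 281771.59
Ad valorem component: 281771.59 × 4% = 11270.86
Specific component: 23462 × 1.10 = 25808.20
Import duty = 11270.86 + 25808.20 = 37079.06
Buyer bears: insurance 384.53 + destination terminal 564.43 + duty 37079.06 = 38028.02
Landed cost = invoice 281387.06 + 38028.02 = 319415.08

Total landed cost: AUD 319415.08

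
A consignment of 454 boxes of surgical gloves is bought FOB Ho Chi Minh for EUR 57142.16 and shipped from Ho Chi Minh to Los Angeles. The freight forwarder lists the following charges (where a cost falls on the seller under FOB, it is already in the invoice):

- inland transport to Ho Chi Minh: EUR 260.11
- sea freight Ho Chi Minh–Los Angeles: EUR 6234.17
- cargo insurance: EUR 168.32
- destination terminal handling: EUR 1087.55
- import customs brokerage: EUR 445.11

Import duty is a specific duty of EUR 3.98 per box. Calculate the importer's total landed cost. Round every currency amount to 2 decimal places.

Total landed cost: EUR 66884.23

FOB: the seller bears costs until goods are on board at the origin port; the buyer bears freight, insurance and all costs thereafter.
Already in the invoice (seller's account under FOB): inland to port — exclude.
CIF value = FOB price + freight + insurance = 57142.16 + 6234.17 + 168.32 = 63544.65
Import duty = 454 × 3.98 = 1806.92
Buyer bears: freight 6234.17 + insurance 168.32 + destination terminal 1087.55 + brokerage 445.11 + duty 1806.92 = 9742.07
Landed cost = invoice 57142.16 + 9742.07 = 66884.23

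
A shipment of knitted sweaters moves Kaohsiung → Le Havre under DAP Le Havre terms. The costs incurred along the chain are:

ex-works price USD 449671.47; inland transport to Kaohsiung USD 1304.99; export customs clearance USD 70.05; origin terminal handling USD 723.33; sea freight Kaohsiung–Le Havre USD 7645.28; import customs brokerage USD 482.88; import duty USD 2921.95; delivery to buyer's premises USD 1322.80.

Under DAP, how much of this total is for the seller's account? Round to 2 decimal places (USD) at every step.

Seller's account: USD 460737.92

DAP: the seller bears all costs to the named destination except import duty and clearance.
Seller's account: goods 449671.47 + inland to port 1304.99 + export clearance 70.05 + origin terminal 723.33 + freight 7645.28 + delivery 1322.80 = 460737.92
Buyer's account: brokerage 482.88 + duty 2921.95 = 3404.83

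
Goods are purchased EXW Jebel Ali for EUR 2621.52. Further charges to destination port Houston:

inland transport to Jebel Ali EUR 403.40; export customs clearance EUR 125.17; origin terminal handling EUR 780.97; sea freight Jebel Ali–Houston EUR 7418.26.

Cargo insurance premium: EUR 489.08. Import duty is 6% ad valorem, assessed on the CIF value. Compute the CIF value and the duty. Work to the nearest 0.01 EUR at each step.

CIF value: EUR 11838.40; import duty: EUR 710.30

CIF = EXW price + pre-shipment costs + freight + insurance
CIF = 2621.52 + 403.40 + 125.17 + 780.97 + 7418.26 + 489.08 = 11838.40
Import duty = 11838.40 × 6% = 710.30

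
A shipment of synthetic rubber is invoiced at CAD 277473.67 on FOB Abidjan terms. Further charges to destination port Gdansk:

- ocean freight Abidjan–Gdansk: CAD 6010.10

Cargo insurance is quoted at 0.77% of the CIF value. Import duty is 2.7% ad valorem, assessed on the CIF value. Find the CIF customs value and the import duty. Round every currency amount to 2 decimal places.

Let C be the CIF value. C = FOB price + freight + 0.77% × C
C − 0.77% × C = 277473.67 + 6010.10
0.9923 × C = 283483.77
C = 283483.77 / 0.9923 = 285683.53
Insurance premium = 0.77% × 285683.53 = 2199.76
Import duty = 285683.53 × 2.7% = 7713.46

CIF value: CAD 285683.53; import duty: CAD 7713.46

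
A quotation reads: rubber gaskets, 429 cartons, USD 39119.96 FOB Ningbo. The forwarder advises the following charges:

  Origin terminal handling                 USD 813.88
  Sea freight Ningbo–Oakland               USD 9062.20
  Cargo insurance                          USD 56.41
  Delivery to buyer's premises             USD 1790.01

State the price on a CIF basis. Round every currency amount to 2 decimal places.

Not relevant to the conversion: origin terminal — on the seller under both FOB and CIF; already in the FOB price and stays in the CIF price. delivery — on the buyer under both terms; not part of either seller's price.
From FOB to CIF, the seller additionally bears: freight, insurance.
CIF price = 39119.96 + 9062.20 + 56.41 = 48238.57

CIF price: USD 48238.57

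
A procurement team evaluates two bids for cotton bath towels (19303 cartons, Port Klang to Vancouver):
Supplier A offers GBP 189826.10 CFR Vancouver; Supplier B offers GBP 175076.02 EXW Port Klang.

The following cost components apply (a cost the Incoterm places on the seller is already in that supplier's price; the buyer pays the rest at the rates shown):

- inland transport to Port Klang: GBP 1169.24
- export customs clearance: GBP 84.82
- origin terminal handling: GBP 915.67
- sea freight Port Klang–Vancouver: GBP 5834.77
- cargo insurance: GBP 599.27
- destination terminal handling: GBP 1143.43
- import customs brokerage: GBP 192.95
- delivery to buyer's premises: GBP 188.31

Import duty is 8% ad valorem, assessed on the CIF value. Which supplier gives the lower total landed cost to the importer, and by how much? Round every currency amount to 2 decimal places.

Supplier B is cheaper by GBP 7285.23

Supplier A (CFR):
CIF value = CFR price + insurance = 189826.10 + 599.27 = 190425.37
Import duty = 190425.37 × 8% = 15234.03
Buyer bears (A): 599.27 + 1143.43 + 192.95 + 188.31 = 2123.96
Landed cost (A) = invoice 189826.10 + 2123.96 + duty 15234.03 = 207184.09
Supplier B (EXW):
CIF value = EXW price + inland to port + export clearance + origin terminal + freight + insurance = 175076.02 + 1169.24 + 84.82 + 915.67 + 5834.77 + 599.27 = 183679.79
Import duty = 183679.79 × 8% = 14694.38
Buyer bears (B): 1169.24 + 84.82 + 915.67 + 5834.77 + 599.27 + 1143.43 + 192.95 + 188.31 = 10128.46
Landed cost (B) = invoice 175076.02 + 10128.46 + duty 14694.38 = 199898.86
Difference = |207184.09 − 199898.86| = 7285.23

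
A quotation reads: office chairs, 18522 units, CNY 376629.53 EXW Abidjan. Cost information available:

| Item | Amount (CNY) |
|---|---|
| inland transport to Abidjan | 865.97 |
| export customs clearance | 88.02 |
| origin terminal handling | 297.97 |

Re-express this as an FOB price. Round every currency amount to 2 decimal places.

FOB price: CNY 377881.49

From EXW to FOB, the seller additionally bears: inland to port, export clearance, origin terminal.
FOB price = 376629.53 + 865.97 + 88.02 + 297.97 = 377881.49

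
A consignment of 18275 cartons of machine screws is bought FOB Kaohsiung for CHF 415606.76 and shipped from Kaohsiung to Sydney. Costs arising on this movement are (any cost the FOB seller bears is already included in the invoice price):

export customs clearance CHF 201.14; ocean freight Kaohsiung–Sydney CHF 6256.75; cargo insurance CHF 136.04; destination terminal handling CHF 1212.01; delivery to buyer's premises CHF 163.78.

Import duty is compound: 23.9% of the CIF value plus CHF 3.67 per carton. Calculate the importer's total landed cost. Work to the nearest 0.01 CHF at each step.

FOB: the seller bears costs until goods are on board at the origin port; the buyer bears freight, insurance and all costs thereafter.
Already in the invoice (seller's account under FOB): export clearance — exclude.
CIF value = FOB price + freight + insurance = 415606.76 + 6256.75 + 136.04 = 421999.55
Ad valorem component: 421999.55 × 23.9% = 100857.89
Specific component: 18275 × 3.67 = 67069.25
Import duty = 100857.89 + 67069.25 = 167927.14
Buyer bears: freight 6256.75 + insurance 136.04 + destination terminal 1212.01 + delivery 163.78 + duty 167927.14 = 175695.72
Landed cost = invoice 415606.76 + 175695.72 = 591302.48

Total landed cost: CHF 591302.48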